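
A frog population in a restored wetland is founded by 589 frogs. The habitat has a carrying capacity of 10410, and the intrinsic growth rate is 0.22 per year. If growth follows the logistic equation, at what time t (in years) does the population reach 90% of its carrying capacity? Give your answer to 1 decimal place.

22.8 years

A = (K − N₀)/N₀ = (10410 − 589)/589 = 16.674.
Solve 10410/(1 + 16.674·e^(−0.22t)) = 9369: 1 + 16.674·e^(−0.22t) = 1.1111, so e^(−0.22t) = 0.00666373.
−0.22·t = ln(0.00666373) = -5.0111, so t = 5.0111/0.22 = 22.778.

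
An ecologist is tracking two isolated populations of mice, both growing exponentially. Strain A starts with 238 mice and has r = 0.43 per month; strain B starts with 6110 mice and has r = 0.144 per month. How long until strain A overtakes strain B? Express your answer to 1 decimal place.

Set 238·e^(0.43t) = 6110·e^(0.144t).
e^((0.43 − 0.144)t) = 6110/238 → e^(0.286·t) = 25.672.
0.286·t = ln(25.672) = 3.2454, so t = 3.2454/0.286 = 11.348.

11.3 months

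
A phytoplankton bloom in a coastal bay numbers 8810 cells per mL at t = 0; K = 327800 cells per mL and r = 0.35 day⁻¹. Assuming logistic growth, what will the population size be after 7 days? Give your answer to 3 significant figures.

79500 cells per mL

A = (K − N₀)/N₀ = (327800 − 8810)/8810 = 36.208.
N(t) = K/(1 + A·e^(−rt)) = 327800/(1 + 36.208×e^(−0.35×7)).
e^(−2.45) = 0.086294; denominator = 1 + 36.208×0.086294 = 4.1245.
N = 327800/4.1245 = 79476.4.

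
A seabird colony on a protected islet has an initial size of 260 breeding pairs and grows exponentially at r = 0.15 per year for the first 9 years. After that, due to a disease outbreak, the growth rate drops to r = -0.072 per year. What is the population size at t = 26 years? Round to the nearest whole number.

Phase 1: N(9) = 260·e^(0.15×9) = 260·e^1.35 = 1002.93.
Phase 2 runs for 26 − 9 = 17 years at r = -0.072.
N(26) = 1002.93·e^(-0.072×17) = 1002.93·e^-1.224 = 294.913.

295 breeding pairs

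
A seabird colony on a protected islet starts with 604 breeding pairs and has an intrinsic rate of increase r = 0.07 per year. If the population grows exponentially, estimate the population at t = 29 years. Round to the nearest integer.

N(t) = N₀·e^(rt) = 604 × e^(0.07×29) = 604 × e^2.03.
e^2.03 ≈ 7.6141, so N ≈ 604 × 7.6141 = 4598.91.

4599 breeding pairs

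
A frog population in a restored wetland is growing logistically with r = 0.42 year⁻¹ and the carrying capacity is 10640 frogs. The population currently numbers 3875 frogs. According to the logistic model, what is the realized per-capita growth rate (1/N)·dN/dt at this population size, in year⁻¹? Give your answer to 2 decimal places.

0.27 per year

(1/N)·dN/dt = r(1 − N/K) = 0.42 × (1 − 3875/10640).
= 0.42 × 0.63581 = 0.26704.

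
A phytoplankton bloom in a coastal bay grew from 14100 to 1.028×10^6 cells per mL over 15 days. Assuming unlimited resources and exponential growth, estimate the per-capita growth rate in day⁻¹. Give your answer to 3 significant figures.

0.286 per day

From N(t) = N₀·e^(rt): e^(r·15) = 1.028×10^6/14100 = 72.908.
r·15 = ln(72.908) = 4.2892, so r = 4.2892/15 = 0.28595.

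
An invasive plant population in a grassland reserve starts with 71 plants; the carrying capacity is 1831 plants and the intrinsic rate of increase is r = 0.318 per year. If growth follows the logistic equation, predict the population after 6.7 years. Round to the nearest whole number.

464 plants

A = (K − N₀)/N₀ = (1831 − 71)/71 = 24.789.
N(t) = K/(1 + A·e^(−rt)) = 1831/(1 + 24.789×e^(−0.318×6.7)).
e^(−2.131) = 0.11877; denominator = 1 + 24.789×0.11877 = 3.9441.
N = 1831/3.9441 = 464.243.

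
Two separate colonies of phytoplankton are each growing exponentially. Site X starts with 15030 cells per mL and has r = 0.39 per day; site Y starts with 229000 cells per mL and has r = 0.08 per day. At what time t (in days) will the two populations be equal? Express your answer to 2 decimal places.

8.79 days

Set 15030·e^(0.39t) = 229000·e^(0.08t).
e^((0.39 − 0.08)t) = 229000/15030 → e^(0.31·t) = 15.236.
0.31·t = ln(15.236) = 2.7237, so t = 2.7237/0.31 = 8.786.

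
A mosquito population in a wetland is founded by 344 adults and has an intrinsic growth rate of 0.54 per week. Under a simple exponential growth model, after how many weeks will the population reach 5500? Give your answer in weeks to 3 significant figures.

5.13 weeks

Set N₀·e^(rt) = 5500: e^(0.54·t) = 5500/344 = 15.988.
0.54·t = ln(15.988) = 2.7719, so t = 2.7719/0.54 = 5.1331.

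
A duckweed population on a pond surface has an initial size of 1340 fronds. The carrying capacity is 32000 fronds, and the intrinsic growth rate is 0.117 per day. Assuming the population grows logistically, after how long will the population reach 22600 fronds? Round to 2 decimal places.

A = (K − N₀)/N₀ = (32000 − 1340)/1340 = 22.881.
Solve 32000/(1 + 22.881·e^(−0.117t)) = 22600: 1 + 22.881·e^(−0.117t) = 1.4159, so e^(−0.117t) = 0.0181782.
−0.117·t = ln(0.0181782) = -4.0075, so t = 4.0075/0.117 = 34.252.

34.25 days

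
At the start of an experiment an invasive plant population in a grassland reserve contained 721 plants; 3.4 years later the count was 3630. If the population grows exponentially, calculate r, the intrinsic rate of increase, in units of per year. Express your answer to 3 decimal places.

From N(t) = N₀·e^(rt): e^(r·3.4) = 3630/721 = 5.0347.
r·3.4 = ln(5.0347) = 1.6163, so r = 1.6163/3.4 = 0.4754.

0.475 per year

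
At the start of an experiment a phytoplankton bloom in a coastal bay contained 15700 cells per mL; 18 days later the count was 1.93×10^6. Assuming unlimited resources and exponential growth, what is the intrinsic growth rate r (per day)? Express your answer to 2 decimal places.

0.27 per day

From N(t) = N₀·e^(rt): e^(r·18) = 1.93×10^6/15700 = 122.93.
r·18 = ln(122.93) = 4.8116, so r = 4.8116/18 = 0.26731.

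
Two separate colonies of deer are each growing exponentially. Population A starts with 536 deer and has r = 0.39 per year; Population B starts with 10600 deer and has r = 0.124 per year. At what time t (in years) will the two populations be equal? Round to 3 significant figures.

Set 536·e^(0.39t) = 10600·e^(0.124t).
e^((0.39 − 0.124)t) = 10600/536 → e^(0.266·t) = 19.776.
0.266·t = ln(19.776) = 2.9845, so t = 2.9845/0.266 = 11.22.

11.2 years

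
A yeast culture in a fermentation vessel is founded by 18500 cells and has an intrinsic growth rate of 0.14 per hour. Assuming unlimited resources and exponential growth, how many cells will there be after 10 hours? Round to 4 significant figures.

N(t) = N₀·e^(rt) = 18500 × e^(0.14×10) = 18500 × e^1.4.
e^1.4 ≈ 4.0552, so N ≈ 18500 × 4.0552 = 75021.2.

75020 cells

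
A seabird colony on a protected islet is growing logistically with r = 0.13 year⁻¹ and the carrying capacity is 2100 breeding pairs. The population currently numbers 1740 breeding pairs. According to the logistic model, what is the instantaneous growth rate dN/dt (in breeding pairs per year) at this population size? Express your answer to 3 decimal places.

38.777 breeding pairs per year

dN/dt = rN(1 − N/K) = 0.13 × 1740 × (1 − 1740/2100).
1 − 1740/2100 = 0.17143; dN/dt = 0.13 × 1740 × 0.17143 = 38.777.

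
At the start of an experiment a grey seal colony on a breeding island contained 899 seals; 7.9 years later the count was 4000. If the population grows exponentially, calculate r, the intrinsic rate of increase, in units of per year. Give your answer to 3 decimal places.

0.189 per year

From N(t) = N₀·e^(rt): e^(r·7.9) = 4000/899 = 4.4494.
r·7.9 = ln(4.4494) = 1.4928, so r = 1.4928/7.9 = 0.18896.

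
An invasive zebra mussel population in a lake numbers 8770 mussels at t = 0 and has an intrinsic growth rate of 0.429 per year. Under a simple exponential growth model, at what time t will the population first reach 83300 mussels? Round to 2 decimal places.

5.25 years

Set N₀·e^(rt) = 83300: e^(0.429·t) = 83300/8770 = 9.4983.
0.429·t = ln(9.4983) = 2.2511, so t = 2.2511/0.429 = 5.2473.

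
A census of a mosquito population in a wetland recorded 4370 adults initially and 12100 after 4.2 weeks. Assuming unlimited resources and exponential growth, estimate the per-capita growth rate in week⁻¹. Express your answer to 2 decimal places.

From N(t) = N₀·e^(rt): e^(r·4.2) = 12100/4370 = 2.7689.
r·4.2 = ln(2.7689) = 1.0184, so r = 1.0184/4.2 = 0.24249.

0.24 per week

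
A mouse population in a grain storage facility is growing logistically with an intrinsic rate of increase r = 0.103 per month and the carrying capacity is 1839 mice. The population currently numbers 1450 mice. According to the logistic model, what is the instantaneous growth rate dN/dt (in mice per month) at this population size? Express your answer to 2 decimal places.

31.59 mice per month

dN/dt = rN(1 − N/K) = 0.103 × 1450 × (1 − 1450/1839).
1 − 1450/1839 = 0.21153; dN/dt = 0.103 × 1450 × 0.21153 = 31.592.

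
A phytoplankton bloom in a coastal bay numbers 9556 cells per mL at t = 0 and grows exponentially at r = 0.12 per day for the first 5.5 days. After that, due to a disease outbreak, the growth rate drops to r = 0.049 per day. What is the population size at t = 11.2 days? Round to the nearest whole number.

Phase 1: N(5.5) = 9556·e^(0.12×5.5) = 9556·e^0.66 = 18488.9.
Phase 2 runs for 11.2 − 5.5 = 5.7 days at r = 0.049.
N(11.2) = 18488.9·e^(0.049×5.7) = 18488.9·e^0.2793 = 24446.1.

24446 cells per mL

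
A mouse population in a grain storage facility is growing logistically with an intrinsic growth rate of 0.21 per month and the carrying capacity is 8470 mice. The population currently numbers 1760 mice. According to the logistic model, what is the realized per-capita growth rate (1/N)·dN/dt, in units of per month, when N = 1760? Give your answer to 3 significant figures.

(1/N)·dN/dt = r(1 − N/K) = 0.21 × (1 − 1760/8470).
= 0.21 × 0.79221 = 0.16636.

0.166 per month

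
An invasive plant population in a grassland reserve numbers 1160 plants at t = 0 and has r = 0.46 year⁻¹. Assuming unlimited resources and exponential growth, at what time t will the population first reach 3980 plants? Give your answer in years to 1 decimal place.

2.7 years

Set N₀·e^(rt) = 3980: e^(0.46·t) = 3980/1160 = 3.431.
0.46·t = ln(3.431) = 1.2329, so t = 1.2329/0.46 = 2.6801.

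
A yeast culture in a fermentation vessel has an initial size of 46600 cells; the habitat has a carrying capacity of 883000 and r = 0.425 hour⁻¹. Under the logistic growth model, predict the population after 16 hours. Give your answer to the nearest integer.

A = (K − N₀)/N₀ = (883000 − 46600)/46600 = 17.948.
N(t) = K/(1 + A·e^(−rt)) = 883000/(1 + 17.948×e^(−0.425×16)).
e^(−6.8) = 0.0011138; denominator = 1 + 17.948×0.0011138 = 1.02.
N = 883000/1.02 = 865694.

865694 cells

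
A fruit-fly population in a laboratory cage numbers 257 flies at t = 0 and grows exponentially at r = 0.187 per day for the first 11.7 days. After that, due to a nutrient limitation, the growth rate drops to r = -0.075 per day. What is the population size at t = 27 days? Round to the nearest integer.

Phase 1: N(11.7) = 257·e^(0.187×11.7) = 257·e^2.188 = 2291.53.
Phase 2 runs for 27 − 11.7 = 15.3 days at r = -0.075.
N(27) = 2291.53·e^(-0.075×15.3) = 2291.53·e^-1.147 = 727.4.

727 flies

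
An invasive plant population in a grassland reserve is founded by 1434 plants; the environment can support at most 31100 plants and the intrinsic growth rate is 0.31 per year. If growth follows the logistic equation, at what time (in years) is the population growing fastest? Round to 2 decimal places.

9.77 years

Logistic growth is fastest at N = K/2 = 15550.
A = (K − N₀)/N₀ = 20.688. Set K/(1 + A·e^(−rt)) = K/2 → A·e^(−rt) = 1.
e^(−0.31t) = 1/20.688 = 0.0483382, so t = ln(20.688)/0.31 = 3.0295/0.31 = 9.7727.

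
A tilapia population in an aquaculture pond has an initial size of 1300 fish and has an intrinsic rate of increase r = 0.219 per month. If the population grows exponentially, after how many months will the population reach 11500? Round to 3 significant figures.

Set N₀·e^(rt) = 11500: e^(0.219·t) = 11500/1300 = 8.8462.
0.219·t = ln(8.8462) = 2.18, so t = 2.18/0.219 = 9.9543.

9.95 months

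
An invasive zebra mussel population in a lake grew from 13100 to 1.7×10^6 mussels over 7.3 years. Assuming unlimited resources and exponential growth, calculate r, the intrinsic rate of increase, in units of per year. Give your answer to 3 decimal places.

0.667 per year

From N(t) = N₀·e^(rt): e^(r·7.3) = 1.7×10^6/13100 = 129.77.
r·7.3 = ln(129.77) = 4.8658, so r = 4.8658/7.3 = 0.66654.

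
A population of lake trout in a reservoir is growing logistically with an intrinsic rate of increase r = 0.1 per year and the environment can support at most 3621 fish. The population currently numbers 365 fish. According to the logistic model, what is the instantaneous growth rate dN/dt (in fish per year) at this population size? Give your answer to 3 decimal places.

dN/dt = rN(1 − N/K) = 0.1 × 365 × (1 − 365/3621).
1 − 365/3621 = 0.8992; dN/dt = 0.1 × 365 × 0.8992 = 32.821.

32.821 fish per year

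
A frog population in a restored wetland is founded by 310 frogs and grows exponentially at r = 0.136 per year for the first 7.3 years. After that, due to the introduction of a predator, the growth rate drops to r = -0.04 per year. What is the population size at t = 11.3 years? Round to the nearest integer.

713 frogs

Phase 1: N(7.3) = 310·e^(0.136×7.3) = 310·e^0.9928 = 836.622.
Phase 2 runs for 11.3 − 7.3 = 4 years at r = -0.04.
N(11.3) = 836.622·e^(-0.04×4) = 836.622·e^-0.16 = 712.922.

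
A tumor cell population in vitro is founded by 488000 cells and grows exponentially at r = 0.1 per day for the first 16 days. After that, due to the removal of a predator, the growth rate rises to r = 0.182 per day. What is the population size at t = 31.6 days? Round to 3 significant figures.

41300000 cells

Phase 1: N(16) = 488000·e^(0.1×16) = 488000·e^1.6 = 2.41708×10^6.
Phase 2 runs for 31.6 − 16 = 15.6 days at r = 0.182.
N(31.6) = 2.41708×10^6·e^(0.182×15.6) = 2.41708×10^6·e^2.839 = 4.133709×10^7.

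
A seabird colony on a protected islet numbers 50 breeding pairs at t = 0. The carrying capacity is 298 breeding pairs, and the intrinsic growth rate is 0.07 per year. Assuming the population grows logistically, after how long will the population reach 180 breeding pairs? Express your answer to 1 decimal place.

28.9 years

A = (K − N₀)/N₀ = (298 − 50)/50 = 4.96.
Solve 298/(1 + 4.96·e^(−0.07t)) = 180: 1 + 4.96·e^(−0.07t) = 1.6556, so e^(−0.07t) = 0.132168.
−0.07·t = ln(0.132168) = -2.0237, so t = 2.0237/0.07 = 28.91.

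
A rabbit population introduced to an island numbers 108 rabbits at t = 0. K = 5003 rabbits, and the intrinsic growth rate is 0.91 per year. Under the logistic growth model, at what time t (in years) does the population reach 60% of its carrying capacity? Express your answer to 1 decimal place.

4.6 years

A = (K − N₀)/N₀ = (5003 − 108)/108 = 45.324.
Solve 5003/(1 + 45.324·e^(−0.91t)) = 3001.8: 1 + 45.324·e^(−0.91t) = 1.6667, so e^(−0.91t) = 0.0147089.
−0.91·t = ln(0.0147089) = -4.2193, so t = 4.2193/0.91 = 4.6366.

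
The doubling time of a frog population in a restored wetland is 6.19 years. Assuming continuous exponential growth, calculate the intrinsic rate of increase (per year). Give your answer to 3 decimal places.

r = ln(2)/t_d = 0.6931/6.19 = 0.11198.

0.112 per year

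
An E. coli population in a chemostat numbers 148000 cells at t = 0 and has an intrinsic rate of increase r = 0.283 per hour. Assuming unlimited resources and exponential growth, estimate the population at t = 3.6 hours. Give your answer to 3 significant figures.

N(t) = N₀·e^(rt) = 148000 × e^(0.283×3.6) = 148000 × e^1.019.
e^1.019 ≈ 2.7699, so N ≈ 148000 × 2.7699 = 409941.

410000 cells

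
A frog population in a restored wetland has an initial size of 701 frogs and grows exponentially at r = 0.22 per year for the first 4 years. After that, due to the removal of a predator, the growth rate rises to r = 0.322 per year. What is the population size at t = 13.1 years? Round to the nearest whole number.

Phase 1: N(4) = 701·e^(0.22×4) = 701·e^0.88 = 1690.04.
Phase 2 runs for 13.1 − 4 = 9.1 years at r = 0.322.
N(13.1) = 1690.04·e^(0.322×9.1) = 1690.04·e^2.93 = 31656.8.

31657 frogs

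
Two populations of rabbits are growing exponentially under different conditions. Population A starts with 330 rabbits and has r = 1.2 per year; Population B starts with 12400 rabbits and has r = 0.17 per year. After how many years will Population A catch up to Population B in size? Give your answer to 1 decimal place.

Set 330·e^(1.2t) = 12400·e^(0.17t).
e^((1.2 − 0.17)t) = 12400/330 → e^(1.03·t) = 37.576.
1.03·t = ln(37.576) = 3.6264, so t = 3.6264/1.03 = 3.5207.

3.5 years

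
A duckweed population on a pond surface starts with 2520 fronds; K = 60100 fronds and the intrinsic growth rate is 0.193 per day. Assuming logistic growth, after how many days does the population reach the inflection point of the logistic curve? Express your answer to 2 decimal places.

16.21 days

Logistic growth is fastest at N = K/2 = 30050.
A = (K − N₀)/N₀ = 22.849. Set K/(1 + A·e^(−rt)) = K/2 → A·e^(−rt) = 1.
e^(−0.193t) = 1/22.849 = 0.0437652, so t = ln(22.849)/0.193 = 3.1289/0.193 = 16.212.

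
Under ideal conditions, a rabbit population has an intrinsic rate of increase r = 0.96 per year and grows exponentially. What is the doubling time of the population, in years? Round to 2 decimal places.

0.72 years

Doubling time t_d = ln(2)/r = 0.6931/0.96 = 0.72203.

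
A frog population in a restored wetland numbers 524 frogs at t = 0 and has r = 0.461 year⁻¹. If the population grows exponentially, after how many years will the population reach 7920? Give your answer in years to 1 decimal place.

5.9 years

Set N₀·e^(rt) = 7920: e^(0.461·t) = 7920/524 = 15.115.
0.461·t = ln(15.115) = 2.7157, so t = 2.7157/0.461 = 5.8908.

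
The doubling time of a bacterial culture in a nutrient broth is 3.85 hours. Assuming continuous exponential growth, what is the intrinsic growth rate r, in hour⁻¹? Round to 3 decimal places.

0.180 per hour

r = ln(2)/t_d = 0.6931/3.85 = 0.18004.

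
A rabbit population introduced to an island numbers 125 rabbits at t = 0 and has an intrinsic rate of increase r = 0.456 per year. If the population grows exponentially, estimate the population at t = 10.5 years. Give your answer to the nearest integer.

15008 rabbits

N(t) = N₀·e^(rt) = 125 × e^(0.456×10.5) = 125 × e^4.788.
e^4.788 ≈ 120.06, so N ≈ 125 × 120.06 = 15007.6.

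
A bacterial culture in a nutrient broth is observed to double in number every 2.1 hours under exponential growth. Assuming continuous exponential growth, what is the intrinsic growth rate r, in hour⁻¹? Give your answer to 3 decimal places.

0.330 per hour

r = ln(2)/t_d = 0.6931/2.1 = 0.33007.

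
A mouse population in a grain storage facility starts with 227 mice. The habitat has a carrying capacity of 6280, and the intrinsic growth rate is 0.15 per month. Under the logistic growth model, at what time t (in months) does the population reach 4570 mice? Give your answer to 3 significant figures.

28.4 months

A = (K − N₀)/N₀ = (6280 − 227)/227 = 26.665.
Solve 6280/(1 + 26.665·e^(−0.15t)) = 4570: 1 + 26.665·e^(−0.15t) = 1.3742, so e^(−0.15t) = 0.0140325.
−0.15·t = ln(0.0140325) = -4.2664, so t = 4.2664/0.15 = 28.443.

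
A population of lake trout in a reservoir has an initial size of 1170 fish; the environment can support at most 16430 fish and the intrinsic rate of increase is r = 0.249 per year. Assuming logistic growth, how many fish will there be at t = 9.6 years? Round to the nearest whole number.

A = (K − N₀)/N₀ = (16430 − 1170)/1170 = 13.043.
N(t) = K/(1 + A·e^(−rt)) = 16430/(1 + 13.043×e^(−0.249×9.6)).
e^(−2.39) = 0.091593; denominator = 1 + 13.043×0.091593 = 2.1946.
N = 16430/2.1946 = 7486.48.

7486 fish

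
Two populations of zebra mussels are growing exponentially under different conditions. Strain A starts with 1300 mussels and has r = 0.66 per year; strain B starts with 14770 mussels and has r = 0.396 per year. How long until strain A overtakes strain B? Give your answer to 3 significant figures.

Set 1300·e^(0.66t) = 14770·e^(0.396t).
e^((0.66 − 0.396)t) = 14770/1300 → e^(0.264·t) = 11.362.
0.264·t = ln(11.362) = 2.4302, so t = 2.4302/0.264 = 9.2054.

9.21 years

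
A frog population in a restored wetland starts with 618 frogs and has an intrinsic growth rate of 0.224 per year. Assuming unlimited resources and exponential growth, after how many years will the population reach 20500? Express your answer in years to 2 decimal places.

Set N₀·e^(rt) = 20500: e^(0.224·t) = 20500/618 = 33.172.
0.224·t = ln(33.172) = 3.5017, so t = 3.5017/0.224 = 15.633.

15.63 years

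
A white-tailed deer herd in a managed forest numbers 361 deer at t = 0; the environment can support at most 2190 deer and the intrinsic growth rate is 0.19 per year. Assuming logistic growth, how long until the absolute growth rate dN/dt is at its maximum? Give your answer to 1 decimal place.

Logistic growth is fastest at N = K/2 = 1095.
A = (K − N₀)/N₀ = 5.0665. Set K/(1 + A·e^(−rt)) = K/2 → A·e^(−rt) = 1.
e^(−0.19t) = 1/5.0665 = 0.197376, so t = ln(5.0665)/0.19 = 1.6226/0.19 = 8.5402.

8.5 years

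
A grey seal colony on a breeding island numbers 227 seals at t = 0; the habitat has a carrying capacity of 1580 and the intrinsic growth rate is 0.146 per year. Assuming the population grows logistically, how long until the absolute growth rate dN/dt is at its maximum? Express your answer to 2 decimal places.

Logistic growth is fastest at N = K/2 = 790.
A = (K − N₀)/N₀ = 5.9604. Set K/(1 + A·e^(−rt)) = K/2 → A·e^(−rt) = 1.
e^(−0.146t) = 1/5.9604 = 0.167775, so t = ln(5.9604)/0.146 = 1.7851/0.146 = 12.227.

12.23 years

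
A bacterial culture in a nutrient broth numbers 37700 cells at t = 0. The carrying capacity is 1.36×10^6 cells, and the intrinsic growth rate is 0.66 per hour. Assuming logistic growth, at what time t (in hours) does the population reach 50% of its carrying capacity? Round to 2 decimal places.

A = (K − N₀)/N₀ = (1.36×10^6 − 37700)/37700 = 35.074.
Solve 1.36×10^6/(1 + 35.074·e^(−0.66t)) = 680000: 1 + 35.074·e^(−0.66t) = 2, so e^(−0.66t) = 0.0285109.
−0.66·t = ln(0.0285109) = -3.5575, so t = 3.5575/0.66 = 5.3901.

5.39 hours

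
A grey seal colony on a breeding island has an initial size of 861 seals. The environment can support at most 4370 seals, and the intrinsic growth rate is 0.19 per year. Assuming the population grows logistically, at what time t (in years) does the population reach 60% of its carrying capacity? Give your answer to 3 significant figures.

9.53 years

A = (K − N₀)/N₀ = (4370 − 861)/861 = 4.0755.
Solve 4370/(1 + 4.0755·e^(−0.19t)) = 2622: 1 + 4.0755·e^(−0.19t) = 1.6667, so e^(−0.19t) = 0.163579.
−0.19·t = ln(0.163579) = -1.8105, so t = 1.8105/0.19 = 9.5287.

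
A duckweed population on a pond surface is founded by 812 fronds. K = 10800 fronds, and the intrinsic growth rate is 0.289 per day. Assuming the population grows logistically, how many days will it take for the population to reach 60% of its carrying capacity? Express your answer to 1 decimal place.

A = (K − N₀)/N₀ = (10800 − 812)/812 = 12.3.
Solve 10800/(1 + 12.3·e^(−0.289t)) = 6480: 1 + 12.3·e^(−0.289t) = 1.6667, so e^(−0.289t) = 0.0541984.
−0.289·t = ln(0.0541984) = -2.9151, so t = 2.9151/0.289 = 10.087.

10.1 days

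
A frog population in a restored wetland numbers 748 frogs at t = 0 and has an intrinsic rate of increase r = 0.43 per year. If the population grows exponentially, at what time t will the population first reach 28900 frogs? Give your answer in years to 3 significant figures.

Set N₀·e^(rt) = 28900: e^(0.43·t) = 28900/748 = 38.636.
0.43·t = ln(38.636) = 3.6542, so t = 3.6542/0.43 = 8.4981.

8.50 years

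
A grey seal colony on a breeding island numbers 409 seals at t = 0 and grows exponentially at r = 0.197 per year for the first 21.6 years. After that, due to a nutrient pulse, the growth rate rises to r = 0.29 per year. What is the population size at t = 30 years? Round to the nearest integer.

Phase 1: N(21.6) = 409·e^(0.197×21.6) = 409·e^4.255 = 28822.6.
Phase 2 runs for 30 − 21.6 = 8.4 years at r = 0.29.
N(30) = 28822.6·e^(0.29×8.4) = 28822.6·e^2.436 = 329363.

329363 seals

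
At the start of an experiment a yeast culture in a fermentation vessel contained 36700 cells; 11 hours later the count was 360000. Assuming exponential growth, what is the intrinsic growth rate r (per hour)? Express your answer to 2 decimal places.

From N(t) = N₀·e^(rt): e^(r·11) = 360000/36700 = 9.8093.
r·11 = ln(9.8093) = 2.2833, so r = 2.2833/11 = 0.20758.

0.21 per hour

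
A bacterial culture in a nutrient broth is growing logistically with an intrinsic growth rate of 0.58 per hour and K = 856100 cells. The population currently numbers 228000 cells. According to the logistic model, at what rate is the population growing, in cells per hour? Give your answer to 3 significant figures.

dN/dt = rN(1 − N/K) = 0.58 × 228000 × (1 − 228000/856100).
1 − 228000/856100 = 0.73368; dN/dt = 0.58 × 228000 × 0.73368 = 97021.

97000 cells per hour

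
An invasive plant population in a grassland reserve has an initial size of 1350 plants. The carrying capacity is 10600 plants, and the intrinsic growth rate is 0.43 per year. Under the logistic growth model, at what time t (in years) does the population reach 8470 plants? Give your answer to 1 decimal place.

A = (K − N₀)/N₀ = (10600 − 1350)/1350 = 6.8519.
Solve 10600/(1 + 6.8519·e^(−0.43t)) = 8470: 1 + 6.8519·e^(−0.43t) = 1.2515, so e^(−0.43t) = 0.0367019.
−0.43·t = ln(0.0367019) = -3.3049, so t = 3.3049/0.43 = 7.6859.

7.7 years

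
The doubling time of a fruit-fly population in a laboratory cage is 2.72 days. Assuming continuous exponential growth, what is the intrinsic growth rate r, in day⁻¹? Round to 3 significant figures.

r = ln(2)/t_d = 0.6931/2.72 = 0.25483.

0.255 per day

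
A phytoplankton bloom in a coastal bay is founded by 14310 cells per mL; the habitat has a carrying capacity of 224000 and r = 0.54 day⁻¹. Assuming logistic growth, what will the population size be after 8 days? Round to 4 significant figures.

187500 cells per mL

A = (K − N₀)/N₀ = (224000 − 14310)/14310 = 14.653.
N(t) = K/(1 + A·e^(−rt)) = 224000/(1 + 14.653×e^(−0.54×8)).
e^(−4.32) = 0.0133; denominator = 1 + 14.653×0.0133 = 1.1949.
N = 224000/1.1949 = 187465.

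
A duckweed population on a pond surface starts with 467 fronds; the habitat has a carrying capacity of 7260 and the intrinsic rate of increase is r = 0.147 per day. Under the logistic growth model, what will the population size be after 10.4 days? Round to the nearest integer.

1748 fronds

A = (K − N₀)/N₀ = (7260 − 467)/467 = 14.546.
N(t) = K/(1 + A·e^(−rt)) = 7260/(1 + 14.546×e^(−0.147×10.4)).
e^(−1.529) = 0.2168; denominator = 1 + 14.546×0.2168 = 4.1535.
N = 7260/4.1535 = 1747.92.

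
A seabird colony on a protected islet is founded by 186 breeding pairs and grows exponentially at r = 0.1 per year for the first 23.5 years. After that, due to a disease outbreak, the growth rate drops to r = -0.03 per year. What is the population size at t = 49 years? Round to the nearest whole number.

908 breeding pairs

Phase 1: N(23.5) = 186·e^(0.1×23.5) = 186·e^2.35 = 1950.32.
Phase 2 runs for 49 − 23.5 = 25.5 years at r = -0.03.
N(49) = 1950.32·e^(-0.03×25.5) = 1950.32·e^-0.765 = 907.548.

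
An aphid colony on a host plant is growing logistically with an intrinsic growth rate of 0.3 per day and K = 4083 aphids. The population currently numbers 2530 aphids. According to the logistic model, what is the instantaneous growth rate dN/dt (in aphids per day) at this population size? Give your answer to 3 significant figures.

289 aphids per day

dN/dt = rN(1 − N/K) = 0.3 × 2530 × (1 − 2530/4083).
1 − 2530/4083 = 0.38036; dN/dt = 0.3 × 2530 × 0.38036 = 288.69.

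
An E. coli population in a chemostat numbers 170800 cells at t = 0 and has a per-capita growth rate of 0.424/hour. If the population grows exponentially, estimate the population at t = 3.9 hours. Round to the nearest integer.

892560 cells

N(t) = N₀·e^(rt) = 170800 × e^(0.424×3.9) = 170800 × e^1.654.
e^1.654 ≈ 5.2258, so N ≈ 170800 × 5.2258 = 892560.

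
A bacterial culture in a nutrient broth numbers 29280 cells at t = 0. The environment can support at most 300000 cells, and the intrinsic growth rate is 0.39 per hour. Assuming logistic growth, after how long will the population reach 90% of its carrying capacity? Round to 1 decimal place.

A = (K − N₀)/N₀ = (300000 − 29280)/29280 = 9.2459.
Solve 300000/(1 + 9.2459·e^(−0.39t)) = 270000: 1 + 9.2459·e^(−0.39t) = 1.1111, so e^(−0.39t) = 0.0120173.
−0.39·t = ln(0.0120173) = -4.4214, so t = 4.4214/0.39 = 11.337.

11.3 hours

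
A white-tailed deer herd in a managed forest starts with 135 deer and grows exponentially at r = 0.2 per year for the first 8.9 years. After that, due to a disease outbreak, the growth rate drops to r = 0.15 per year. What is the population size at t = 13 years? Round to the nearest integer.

Phase 1: N(8.9) = 135·e^(0.2×8.9) = 135·e^1.78 = 800.531.
Phase 2 runs for 13 − 8.9 = 4.1 years at r = 0.15.
N(13) = 800.531·e^(0.15×4.1) = 800.531·e^0.615 = 1480.71.

1481 deer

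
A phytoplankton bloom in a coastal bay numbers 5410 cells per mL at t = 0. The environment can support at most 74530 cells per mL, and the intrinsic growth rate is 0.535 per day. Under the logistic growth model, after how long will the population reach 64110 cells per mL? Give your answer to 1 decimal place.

A = (K − N₀)/N₀ = (74530 − 5410)/5410 = 12.776.
Solve 74530/(1 + 12.776·e^(−0.535t)) = 64110: 1 + 12.776·e^(−0.535t) = 1.1625, so e^(−0.535t) = 0.0127214.
−0.535·t = ln(0.0127214) = -4.3645, so t = 4.3645/0.535 = 8.1579.

8.2 days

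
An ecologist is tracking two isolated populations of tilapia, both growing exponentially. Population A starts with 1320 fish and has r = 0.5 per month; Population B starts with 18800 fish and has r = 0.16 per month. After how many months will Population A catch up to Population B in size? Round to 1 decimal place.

Set 1320·e^(0.5t) = 18800·e^(0.16t).
e^((0.5 − 0.16)t) = 18800/1320 → e^(0.34·t) = 14.242.
0.34·t = ln(14.242) = 2.6562, so t = 2.6562/0.34 = 7.8124.

7.8 months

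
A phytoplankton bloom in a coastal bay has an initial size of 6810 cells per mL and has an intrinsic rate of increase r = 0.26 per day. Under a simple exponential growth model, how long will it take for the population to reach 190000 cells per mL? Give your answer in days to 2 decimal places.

12.80 days

Set N₀·e^(rt) = 190000: e^(0.26·t) = 190000/6810 = 27.9.
0.26·t = ln(27.9) = 3.3286, so t = 3.3286/0.26 = 12.802.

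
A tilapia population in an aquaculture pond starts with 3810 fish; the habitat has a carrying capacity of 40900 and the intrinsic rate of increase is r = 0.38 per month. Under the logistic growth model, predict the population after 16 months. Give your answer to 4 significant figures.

A = (K − N₀)/N₀ = (40900 − 3810)/3810 = 9.7349.
N(t) = K/(1 + A·e^(−rt)) = 40900/(1 + 9.7349×e^(−0.38×16)).
e^(−6.08) = 0.0022882; denominator = 1 + 9.7349×0.0022882 = 1.0223.
N = 40900/1.0223 = 40008.8.

40010 fish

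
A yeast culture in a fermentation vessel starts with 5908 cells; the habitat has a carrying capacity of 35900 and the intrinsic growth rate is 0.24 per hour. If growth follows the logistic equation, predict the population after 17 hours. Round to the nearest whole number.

A = (K − N₀)/N₀ = (35900 − 5908)/5908 = 5.0765.
N(t) = K/(1 + A·e^(−rt)) = 35900/(1 + 5.0765×e^(−0.24×17)).
e^(−4.08) = 0.016907; denominator = 1 + 5.0765×0.016907 = 1.0858.
N = 35900/1.0858 = 33062.2.

33062 cells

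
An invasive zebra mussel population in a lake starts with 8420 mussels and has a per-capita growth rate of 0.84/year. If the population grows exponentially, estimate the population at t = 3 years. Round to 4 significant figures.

N(t) = N₀·e^(rt) = 8420 × e^(0.84×3) = 8420 × e^2.52.
e^2.52 ≈ 12.429, so N ≈ 8420 × 12.429 = 104649.

104600 mussels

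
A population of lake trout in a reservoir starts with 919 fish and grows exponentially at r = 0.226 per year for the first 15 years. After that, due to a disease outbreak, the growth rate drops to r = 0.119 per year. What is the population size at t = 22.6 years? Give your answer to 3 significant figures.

Phase 1: N(15) = 919·e^(0.226×15) = 919·e^3.39 = 27263.
Phase 2 runs for 22.6 − 15 = 7.6 years at r = 0.119.
N(22.6) = 27263·e^(0.119×7.6) = 27263·e^0.9044 = 67351.9.

67400 fish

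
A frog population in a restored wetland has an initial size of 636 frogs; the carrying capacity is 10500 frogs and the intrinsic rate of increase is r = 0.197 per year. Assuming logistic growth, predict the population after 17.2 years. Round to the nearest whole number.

6891 frogs

A = (K − N₀)/N₀ = (10500 − 636)/636 = 15.509.
N(t) = K/(1 + A·e^(−rt)) = 10500/(1 + 15.509×e^(−0.197×17.2)).
e^(−3.388) = 0.033763; denominator = 1 + 15.509×0.033763 = 1.5236.
N = 10500/1.5236 = 6891.39.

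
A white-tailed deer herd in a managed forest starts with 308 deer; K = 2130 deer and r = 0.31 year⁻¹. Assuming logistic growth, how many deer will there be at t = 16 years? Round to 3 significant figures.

A = (K − N₀)/N₀ = (2130 − 308)/308 = 5.9156.
N(t) = K/(1 + A·e^(−rt)) = 2130/(1 + 5.9156×e^(−0.31×16)).
e^(−4.96) = 0.0070129; denominator = 1 + 5.9156×0.0070129 = 1.0415.
N = 2130/1.0415 = 2045.16.

2050 deer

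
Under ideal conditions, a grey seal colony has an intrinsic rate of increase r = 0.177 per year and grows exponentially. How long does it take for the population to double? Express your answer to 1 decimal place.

3.9 years

Doubling time t_d = ln(2)/r = 0.6931/0.177 = 3.9161.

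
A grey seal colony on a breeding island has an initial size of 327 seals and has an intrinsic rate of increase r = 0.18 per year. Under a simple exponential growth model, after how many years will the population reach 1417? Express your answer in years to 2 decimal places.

Set N₀·e^(rt) = 1417: e^(0.18·t) = 1417/327 = 4.3333.
0.18·t = ln(4.3333) = 1.4663, so t = 1.4663/0.18 = 8.1463.

8.15 years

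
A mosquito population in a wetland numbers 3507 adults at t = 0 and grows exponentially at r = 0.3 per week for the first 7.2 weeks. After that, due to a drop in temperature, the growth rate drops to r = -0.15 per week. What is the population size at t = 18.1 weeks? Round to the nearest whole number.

Phase 1: N(7.2) = 3507·e^(0.3×7.2) = 3507·e^2.16 = 30409.7.
Phase 2 runs for 18.1 − 7.2 = 10.9 weeks at r = -0.15.
N(18.1) = 30409.7·e^(-0.15×10.9) = 30409.7·e^-1.635 = 5928.44.

5928 adults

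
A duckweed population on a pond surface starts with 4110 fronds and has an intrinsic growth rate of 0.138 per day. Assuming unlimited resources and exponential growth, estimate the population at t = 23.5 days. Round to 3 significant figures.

N(t) = N₀·e^(rt) = 4110 × e^(0.138×23.5) = 4110 × e^3.243.
e^3.243 ≈ 25.61, so N ≈ 4110 × 25.61 = 105259.

105000 fronds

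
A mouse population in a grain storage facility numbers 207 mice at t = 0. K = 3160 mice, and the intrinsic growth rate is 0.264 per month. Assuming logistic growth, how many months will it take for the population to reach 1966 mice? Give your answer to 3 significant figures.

A = (K − N₀)/N₀ = (3160 − 207)/207 = 14.266.
Solve 3160/(1 + 14.266·e^(−0.264t)) = 1966: 1 + 14.266·e^(−0.264t) = 1.6073, so e^(−0.264t) = 0.0425724.
−0.264·t = ln(0.0425724) = -3.1566, so t = 3.1566/0.264 = 11.957.

12.0 months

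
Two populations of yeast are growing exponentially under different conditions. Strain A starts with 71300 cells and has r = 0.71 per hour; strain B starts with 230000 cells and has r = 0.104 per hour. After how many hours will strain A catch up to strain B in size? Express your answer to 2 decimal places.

1.93 hours

Set 71300·e^(0.71t) = 230000·e^(0.104t).
e^((0.71 − 0.104)t) = 230000/71300 → e^(0.606·t) = 3.2258.
0.606·t = ln(3.2258) = 1.1712, so t = 1.1712/0.606 = 1.9326.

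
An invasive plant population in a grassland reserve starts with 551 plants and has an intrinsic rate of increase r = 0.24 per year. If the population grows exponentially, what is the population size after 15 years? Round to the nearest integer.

20166 plants

N(t) = N₀·e^(rt) = 551 × e^(0.24×15) = 551 × e^3.6.
e^3.6 ≈ 36.598, so N ≈ 551 × 36.598 = 20165.6.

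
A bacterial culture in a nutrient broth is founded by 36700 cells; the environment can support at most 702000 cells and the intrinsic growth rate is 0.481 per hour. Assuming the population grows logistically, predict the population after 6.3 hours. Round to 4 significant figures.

374300 cells

A = (K − N₀)/N₀ = (702000 − 36700)/36700 = 18.128.
N(t) = K/(1 + A·e^(−rt)) = 702000/(1 + 18.128×e^(−0.481×6.3)).
e^(−3.03) = 0.048301; denominator = 1 + 18.128×0.048301 = 1.8756.
N = 702000/1.8756 = 374279.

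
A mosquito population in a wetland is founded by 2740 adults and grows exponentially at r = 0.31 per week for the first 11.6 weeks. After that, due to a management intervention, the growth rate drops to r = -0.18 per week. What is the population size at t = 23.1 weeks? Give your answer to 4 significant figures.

12600 adults

Phase 1: N(11.6) = 2740·e^(0.31×11.6) = 2740·e^3.596 = 99878.8.
Phase 2 runs for 23.1 − 11.6 = 11.5 weeks at r = -0.18.
N(23.1) = 99878.8·e^(-0.18×11.5) = 99878.8·e^-2.07 = 12603.3.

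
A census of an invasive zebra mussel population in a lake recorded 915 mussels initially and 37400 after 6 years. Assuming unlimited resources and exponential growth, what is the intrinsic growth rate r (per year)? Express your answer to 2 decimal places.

From N(t) = N₀·e^(rt): e^(r·6) = 37400/915 = 40.874.
r·6 = ln(40.874) = 3.7105, so r = 3.7105/6 = 0.61842.

0.62 per year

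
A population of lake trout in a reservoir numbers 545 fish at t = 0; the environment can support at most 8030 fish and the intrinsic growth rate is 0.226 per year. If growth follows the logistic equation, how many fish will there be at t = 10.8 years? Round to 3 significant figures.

3660 fish

A = (K − N₀)/N₀ = (8030 − 545)/545 = 13.734.
N(t) = K/(1 + A·e^(−rt)) = 8030/(1 + 13.734×e^(−0.226×10.8)).
e^(−2.441) = 0.087091; denominator = 1 + 13.734×0.087091 = 2.1961.
N = 8030/2.1961 = 3656.47.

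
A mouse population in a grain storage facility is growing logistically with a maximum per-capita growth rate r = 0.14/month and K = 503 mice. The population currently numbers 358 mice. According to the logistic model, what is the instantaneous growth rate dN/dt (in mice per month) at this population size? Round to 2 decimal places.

14.45 mice per month

dN/dt = rN(1 − N/K) = 0.14 × 358 × (1 − 358/503).
1 − 358/503 = 0.28827; dN/dt = 0.14 × 358 × 0.28827 = 14.448.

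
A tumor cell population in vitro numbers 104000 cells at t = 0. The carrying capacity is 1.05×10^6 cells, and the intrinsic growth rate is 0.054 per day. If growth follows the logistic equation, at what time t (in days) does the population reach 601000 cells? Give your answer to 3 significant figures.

46.3 days

A = (K − N₀)/N₀ = (1.05×10^6 − 104000)/104000 = 9.0962.
Solve 1.05×10^6/(1 + 9.0962·e^(−0.054t)) = 601000: 1 + 9.0962·e^(−0.054t) = 1.7471, so e^(−0.054t) = 0.0821323.
−0.054·t = ln(0.0821323) = -2.4994, so t = 2.4994/0.054 = 46.286.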